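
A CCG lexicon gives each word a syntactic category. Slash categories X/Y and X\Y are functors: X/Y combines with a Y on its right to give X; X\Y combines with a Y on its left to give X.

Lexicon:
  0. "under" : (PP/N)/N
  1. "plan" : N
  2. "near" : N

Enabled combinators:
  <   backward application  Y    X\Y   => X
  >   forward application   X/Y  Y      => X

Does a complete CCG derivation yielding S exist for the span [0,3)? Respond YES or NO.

(PP/N)/N N N
CKY chart[0,3] = {PP}; S ∉ chart

NO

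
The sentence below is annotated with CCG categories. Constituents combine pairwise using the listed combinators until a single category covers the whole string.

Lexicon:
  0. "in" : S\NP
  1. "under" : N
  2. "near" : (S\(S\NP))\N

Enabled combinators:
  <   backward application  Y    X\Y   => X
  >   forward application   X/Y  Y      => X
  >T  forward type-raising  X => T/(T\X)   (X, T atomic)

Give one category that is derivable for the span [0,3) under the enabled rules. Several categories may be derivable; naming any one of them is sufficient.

[0,3] S   <
  [0,1] "in" : S\NP
  [1,3] S\(S\NP)   <
    [1,2] "under" : N
    [2,3] "near" : (S\(S\NP))\N

S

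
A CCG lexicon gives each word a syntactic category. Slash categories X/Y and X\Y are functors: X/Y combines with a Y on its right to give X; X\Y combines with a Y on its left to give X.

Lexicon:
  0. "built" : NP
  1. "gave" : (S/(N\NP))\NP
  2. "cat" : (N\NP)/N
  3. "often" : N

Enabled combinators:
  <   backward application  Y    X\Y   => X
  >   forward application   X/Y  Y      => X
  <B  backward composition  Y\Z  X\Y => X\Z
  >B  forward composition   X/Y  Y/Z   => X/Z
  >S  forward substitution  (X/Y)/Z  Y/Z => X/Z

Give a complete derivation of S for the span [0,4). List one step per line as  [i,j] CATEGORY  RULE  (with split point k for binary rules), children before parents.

[0,1] NP  lex  "built"
[1,2] (S/(N\NP))\NP  lex  "gave"
[0,2] S/(N\NP)  <  k=1
[2,3] (N\NP)/N  lex  "cat"
[3,4] N  lex  "often"
[2,4] N\NP  >  k=3
[0,4] S  >  k=2

[0,4] S   >
  [0,2] S/(N\NP)   <
    [0,1] "built" : NP
    [1,2] "gave" : (S/(N\NP))\NP
  [2,4] N\NP   >
    [2,3] "cat" : (N\NP)/N
    [3,4] "often" : N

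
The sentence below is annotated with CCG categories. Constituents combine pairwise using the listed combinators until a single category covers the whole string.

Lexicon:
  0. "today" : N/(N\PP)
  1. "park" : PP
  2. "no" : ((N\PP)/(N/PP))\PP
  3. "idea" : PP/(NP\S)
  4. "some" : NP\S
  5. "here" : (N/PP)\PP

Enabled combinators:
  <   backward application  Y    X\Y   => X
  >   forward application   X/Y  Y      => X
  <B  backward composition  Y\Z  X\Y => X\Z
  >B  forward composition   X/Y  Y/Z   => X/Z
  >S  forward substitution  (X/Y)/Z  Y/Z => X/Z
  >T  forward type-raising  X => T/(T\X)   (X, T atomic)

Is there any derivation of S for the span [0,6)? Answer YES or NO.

NO

N/(N\PP) PP ((N\PP)/(N/PP))\PP PP/(NP\S) NP\S (N/PP)\PP
CKY chart[0,6] = {N, N/(N\N), NP/(NP\N), PP/(PP\N), S/(S\N)}; S ∉ chart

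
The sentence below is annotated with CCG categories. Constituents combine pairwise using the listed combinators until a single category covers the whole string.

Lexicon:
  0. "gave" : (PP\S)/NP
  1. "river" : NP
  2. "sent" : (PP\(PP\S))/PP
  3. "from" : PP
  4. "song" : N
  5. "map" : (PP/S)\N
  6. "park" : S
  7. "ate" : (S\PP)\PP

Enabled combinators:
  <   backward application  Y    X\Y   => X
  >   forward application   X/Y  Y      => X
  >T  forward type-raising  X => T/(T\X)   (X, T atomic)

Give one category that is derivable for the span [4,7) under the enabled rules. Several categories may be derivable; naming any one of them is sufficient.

[0,8] S   <
  [0,4] PP   <
    [0,2] PP\S   >
      [0,1] "gave" : (PP\S)/NP
      [1,2] "river" : NP
    [2,4] PP\(PP\S)   >
      [2,3] "sent" : (PP\(PP\S))/PP
      [3,4] "from" : PP
  [4,8] S\PP   <
    [4,7] PP   >
      [4,6] PP/S   <
        [4,5] "song" : N
        [5,6] "map" : (PP/S)\N
      [6,7] "park" : S
    [7,8] "ate" : (S\PP)\PP

PP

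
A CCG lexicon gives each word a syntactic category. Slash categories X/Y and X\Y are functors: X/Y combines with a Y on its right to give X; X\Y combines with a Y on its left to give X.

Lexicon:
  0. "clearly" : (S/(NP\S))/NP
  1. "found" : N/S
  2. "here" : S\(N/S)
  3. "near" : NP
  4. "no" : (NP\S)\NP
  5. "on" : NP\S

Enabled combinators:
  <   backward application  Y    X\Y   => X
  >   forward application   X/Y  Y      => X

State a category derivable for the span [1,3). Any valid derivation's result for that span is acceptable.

S

[0,6] S   >
  [0,5] S/(NP\S)   >
    [0,1] "clearly" : (S/(NP\S))/NP
    [1,5] NP   <
      [1,3] S   <
        [1,2] "found" : N/S
        [2,3] "here" : S\(N/S)
      [3,5] NP\S   <
        [3,4] "near" : NP
        [4,5] "no" : (NP\S)\NP
  [5,6] "on" : NP\S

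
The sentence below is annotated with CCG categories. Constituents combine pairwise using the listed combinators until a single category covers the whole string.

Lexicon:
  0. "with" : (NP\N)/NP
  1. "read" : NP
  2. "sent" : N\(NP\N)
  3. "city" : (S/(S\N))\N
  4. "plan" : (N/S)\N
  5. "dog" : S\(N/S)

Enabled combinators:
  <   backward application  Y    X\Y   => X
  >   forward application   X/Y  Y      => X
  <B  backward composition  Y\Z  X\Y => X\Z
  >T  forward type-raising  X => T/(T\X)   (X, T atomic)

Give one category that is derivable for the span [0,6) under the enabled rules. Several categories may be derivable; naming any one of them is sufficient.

[0,6] S   >
  [0,4] S/(S\N)   <
    [0,3] N   <
      [0,2] NP\N   >
        [0,1] "with" : (NP\N)/NP
        [1,2] "read" : NP
      [2,3] "sent" : N\(NP\N)
    [3,4] "city" : (S/(S\N))\N
  [4,6] S\N   <B
    [4,5] "plan" : (N/S)\N
    [5,6] "dog" : S\(N/S)

S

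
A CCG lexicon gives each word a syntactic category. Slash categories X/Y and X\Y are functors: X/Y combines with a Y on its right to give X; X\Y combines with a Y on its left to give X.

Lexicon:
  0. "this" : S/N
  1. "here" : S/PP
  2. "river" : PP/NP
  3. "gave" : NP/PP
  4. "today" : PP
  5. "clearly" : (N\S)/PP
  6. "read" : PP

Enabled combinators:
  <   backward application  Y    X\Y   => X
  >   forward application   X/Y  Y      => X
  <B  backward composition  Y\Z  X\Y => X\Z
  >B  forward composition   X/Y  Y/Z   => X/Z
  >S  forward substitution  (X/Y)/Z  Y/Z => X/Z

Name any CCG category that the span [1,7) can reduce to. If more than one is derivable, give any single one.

[0,7] S   >
  [0,1] "this" : S/N
  [1,7] N   <
    [1,5] S   >
      [1,4] S/PP   >B
        [1,2] "here" : S/PP
        [2,4] PP/PP   >B
          [2,3] "river" : PP/NP
          [3,4] "gave" : NP/PP
      [4,5] "today" : PP
    [5,7] N\S   >
      [5,6] "clearly" : (N\S)/PP
      [6,7] "read" : PP

N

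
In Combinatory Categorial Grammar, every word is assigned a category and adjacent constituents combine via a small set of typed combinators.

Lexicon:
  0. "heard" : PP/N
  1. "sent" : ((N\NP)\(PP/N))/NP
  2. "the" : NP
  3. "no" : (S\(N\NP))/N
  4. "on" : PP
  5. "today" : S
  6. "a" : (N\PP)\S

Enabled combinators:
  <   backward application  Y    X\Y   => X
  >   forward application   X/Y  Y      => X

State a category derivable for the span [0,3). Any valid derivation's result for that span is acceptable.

N\NP

[0,7] S   <
  [0,3] N\NP   <
    [0,1] "heard" : PP/N
    [1,3] (N\NP)\(PP/N)   >
      [1,2] "sent" : ((N\NP)\(PP/N))/NP
      [2,3] "the" : NP
  [3,7] S\(N\NP)   >
    [3,4] "no" : (S\(N\NP))/N
    [4,7] N   <
      [4,5] "on" : PP
      [5,7] N\PP   <
        [5,6] "today" : S
        [6,7] "a" : (N\PP)\S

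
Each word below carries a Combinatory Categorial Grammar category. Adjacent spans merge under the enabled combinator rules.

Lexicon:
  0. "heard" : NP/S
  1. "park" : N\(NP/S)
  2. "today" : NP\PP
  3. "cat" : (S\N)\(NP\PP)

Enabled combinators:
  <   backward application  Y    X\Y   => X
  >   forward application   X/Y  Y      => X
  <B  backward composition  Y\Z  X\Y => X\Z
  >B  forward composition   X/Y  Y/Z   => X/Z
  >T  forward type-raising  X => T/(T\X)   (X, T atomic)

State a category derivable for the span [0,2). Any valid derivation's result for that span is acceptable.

N

[0,4] S   <
  [0,2] N   <
    [0,1] "heard" : NP/S
    [1,2] "park" : N\(NP/S)
  [2,4] S\N   <
    [2,3] "today" : NP\PP
    [3,4] "cat" : (S\N)\(NP\PP)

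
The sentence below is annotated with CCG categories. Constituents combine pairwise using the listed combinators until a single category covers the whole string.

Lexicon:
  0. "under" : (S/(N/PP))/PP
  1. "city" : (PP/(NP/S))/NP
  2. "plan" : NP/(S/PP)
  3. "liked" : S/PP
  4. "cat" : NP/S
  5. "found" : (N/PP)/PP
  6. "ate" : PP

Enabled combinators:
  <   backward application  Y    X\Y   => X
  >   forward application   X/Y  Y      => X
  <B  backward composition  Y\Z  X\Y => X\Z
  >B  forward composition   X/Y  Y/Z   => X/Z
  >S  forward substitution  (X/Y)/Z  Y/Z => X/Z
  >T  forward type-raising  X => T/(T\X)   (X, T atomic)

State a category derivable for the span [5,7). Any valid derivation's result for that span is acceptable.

N/PP

[0,7] S   >
  [0,5] S/(N/PP)   >
    [0,1] "under" : (S/(N/PP))/PP
    [1,5] PP   >
      [1,4] PP/(NP/S)   >
        [1,2] "city" : (PP/(NP/S))/NP
        [2,4] NP   >
          [2,3] "plan" : NP/(S/PP)
          [3,4] "liked" : S/PP
      [4,5] "cat" : NP/S
  [5,7] N/PP   >
    [5,6] "found" : (N/PP)/PP
    [6,7] "ate" : PP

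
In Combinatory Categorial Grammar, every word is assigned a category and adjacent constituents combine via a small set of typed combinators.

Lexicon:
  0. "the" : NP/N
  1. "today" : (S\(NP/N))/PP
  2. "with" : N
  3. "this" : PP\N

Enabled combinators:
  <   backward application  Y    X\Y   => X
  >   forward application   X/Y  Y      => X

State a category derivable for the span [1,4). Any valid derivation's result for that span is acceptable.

S\(NP/N)

[0,4] S   <
  [0,1] "the" : NP/N
  [1,4] S\(NP/N)   >
    [1,2] "today" : (S\(NP/N))/PP
    [2,4] PP   <
      [2,3] "with" : N
      [3,4] "this" : PP\N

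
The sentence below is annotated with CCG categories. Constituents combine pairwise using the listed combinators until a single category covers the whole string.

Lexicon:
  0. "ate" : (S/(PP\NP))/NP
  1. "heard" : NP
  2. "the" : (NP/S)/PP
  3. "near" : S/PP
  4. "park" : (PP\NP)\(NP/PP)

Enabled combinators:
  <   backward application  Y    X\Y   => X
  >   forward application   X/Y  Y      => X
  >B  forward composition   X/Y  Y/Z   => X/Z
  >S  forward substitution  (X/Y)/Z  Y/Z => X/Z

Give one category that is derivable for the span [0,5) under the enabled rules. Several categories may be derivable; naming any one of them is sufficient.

[0,5] S   >
  [0,2] S/(PP\NP)   >
    [0,1] "ate" : (S/(PP\NP))/NP
    [1,2] "heard" : NP
  [2,5] PP\NP   <
    [2,4] NP/PP   >S
      [2,3] "the" : (NP/S)/PP
      [3,4] "near" : S/PP
    [4,5] "park" : (PP\NP)\(NP/PP)

S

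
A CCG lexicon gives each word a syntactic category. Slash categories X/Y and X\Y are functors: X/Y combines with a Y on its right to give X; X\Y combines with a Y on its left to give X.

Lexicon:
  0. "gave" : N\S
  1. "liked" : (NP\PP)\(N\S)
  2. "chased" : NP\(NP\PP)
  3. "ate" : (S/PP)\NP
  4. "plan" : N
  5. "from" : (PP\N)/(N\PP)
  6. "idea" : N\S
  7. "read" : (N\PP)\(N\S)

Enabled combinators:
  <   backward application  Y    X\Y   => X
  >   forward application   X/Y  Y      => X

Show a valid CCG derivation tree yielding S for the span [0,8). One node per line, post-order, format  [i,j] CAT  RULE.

[0,8] S   >
  [0,4] S/PP   <
    [0,3] NP   <
      [0,2] NP\PP   <
        [0,1] "gave" : N\S
        [1,2] "liked" : (NP\PP)\(N\S)
      [2,3] "chased" : NP\(NP\PP)
    [3,4] "ate" : (S/PP)\NP
  [4,8] PP   <
    [4,5] "plan" : N
    [5,8] PP\N   >
      [5,6] "from" : (PP\N)/(N\PP)
      [6,8] N\PP   <
        [6,7] "idea" : N\S
        [7,8] "read" : (N\PP)\(N\S)

[0,1] N\S  lex  "gave"
[1,2] (NP\PP)\(N\S)  lex  "liked"
[0,2] NP\PP  <  k=1
[2,3] NP\(NP\PP)  lex  "chased"
[0,3] NP  <  k=2
[3,4] (S/PP)\NP  lex  "ate"
[0,4] S/PP  <  k=3
[4,5] N  lex  "plan"
[5,6] (PP\N)/(N\PP)  lex  "from"
[6,7] N\S  lex  "idea"
[7,8] (N\PP)\(N\S)  lex  "read"
[6,8] N\PP  <  k=7
[5,8] PP\N  >  k=6
[4,8] PP  <  k=5
[0,8] S  >  k=4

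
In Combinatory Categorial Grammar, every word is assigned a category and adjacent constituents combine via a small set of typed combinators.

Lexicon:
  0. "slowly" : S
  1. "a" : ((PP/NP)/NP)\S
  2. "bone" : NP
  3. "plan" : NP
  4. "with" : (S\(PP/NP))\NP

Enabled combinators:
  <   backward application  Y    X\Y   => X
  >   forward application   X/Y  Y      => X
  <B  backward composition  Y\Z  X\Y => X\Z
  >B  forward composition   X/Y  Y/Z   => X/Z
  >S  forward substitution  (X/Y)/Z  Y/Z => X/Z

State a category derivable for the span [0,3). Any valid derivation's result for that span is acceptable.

[0,5] S   <
  [0,3] PP/NP   >
    [0,2] (PP/NP)/NP   <
      [0,1] "slowly" : S
      [1,2] "a" : ((PP/NP)/NP)\S
    [2,3] "bone" : NP
  [3,5] S\(PP/NP)   <
    [3,4] "plan" : NP
    [4,5] "with" : (S\(PP/NP))\NP

PP/NP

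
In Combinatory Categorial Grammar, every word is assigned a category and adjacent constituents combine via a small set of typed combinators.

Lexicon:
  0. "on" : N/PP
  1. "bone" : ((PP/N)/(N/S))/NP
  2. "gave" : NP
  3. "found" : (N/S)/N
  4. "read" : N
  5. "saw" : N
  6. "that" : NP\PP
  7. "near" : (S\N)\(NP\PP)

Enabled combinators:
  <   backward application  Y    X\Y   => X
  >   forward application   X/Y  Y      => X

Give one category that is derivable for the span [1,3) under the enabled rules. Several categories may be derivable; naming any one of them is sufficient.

[0,8] S   <
  [0,6] N   >
    [0,1] "on" : N/PP
    [1,6] PP   >
      [1,5] PP/N   >
        [1,3] (PP/N)/(N/S)   >
          [1,2] "bone" : ((PP/N)/(N/S))/NP
          [2,3] "gave" : NP
        [3,5] N/S   >
          [3,4] "found" : (N/S)/N
          [4,5] "read" : N
      [5,6] "saw" : N
  [6,8] S\N   <
    [6,7] "that" : NP\PP
    [7,8] "near" : (S\N)\(NP\PP)

(PP/N)/(N/S)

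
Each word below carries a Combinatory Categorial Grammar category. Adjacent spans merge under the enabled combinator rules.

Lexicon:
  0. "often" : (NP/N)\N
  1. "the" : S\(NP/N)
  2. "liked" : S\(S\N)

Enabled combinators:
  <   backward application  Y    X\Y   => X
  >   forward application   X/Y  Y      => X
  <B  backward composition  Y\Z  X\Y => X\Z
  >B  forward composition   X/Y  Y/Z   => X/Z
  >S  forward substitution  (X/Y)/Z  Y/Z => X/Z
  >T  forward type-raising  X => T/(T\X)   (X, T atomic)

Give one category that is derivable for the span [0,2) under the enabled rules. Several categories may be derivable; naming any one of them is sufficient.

[0,3] S   <
  [0,2] S\N   <B
    [0,1] "often" : (NP/N)\N
    [1,2] "the" : S\(NP/N)
  [2,3] "liked" : S\(S\N)

S\N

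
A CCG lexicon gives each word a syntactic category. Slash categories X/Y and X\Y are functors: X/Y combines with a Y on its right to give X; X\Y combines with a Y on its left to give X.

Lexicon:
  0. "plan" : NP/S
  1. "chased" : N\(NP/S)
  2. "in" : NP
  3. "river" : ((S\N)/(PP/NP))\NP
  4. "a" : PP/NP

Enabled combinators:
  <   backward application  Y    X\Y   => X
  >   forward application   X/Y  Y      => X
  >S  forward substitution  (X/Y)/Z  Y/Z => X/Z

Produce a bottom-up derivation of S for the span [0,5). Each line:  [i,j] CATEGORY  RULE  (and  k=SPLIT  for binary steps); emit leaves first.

[0,1] NP/S  lex  "plan"
[1,2] N\(NP/S)  lex  "chased"
[0,2] N  <  k=1
[2,3] NP  lex  "in"
[3,4] ((S\N)/(PP/NP))\NP  lex  "river"
[2,4] (S\N)/(PP/NP)  <  k=3
[4,5] PP/NP  lex  "a"
[2,5] S\N  >  k=4
[0,5] S  <  k=2

[0,5] S   <
  [0,2] N   <
    [0,1] "plan" : NP/S
    [1,2] "chased" : N\(NP/S)
  [2,5] S\N   >
    [2,4] (S\N)/(PP/NP)   <
      [2,3] "in" : NP
      [3,4] "river" : ((S\N)/(PP/NP))\NP
    [4,5] "a" : PP/NP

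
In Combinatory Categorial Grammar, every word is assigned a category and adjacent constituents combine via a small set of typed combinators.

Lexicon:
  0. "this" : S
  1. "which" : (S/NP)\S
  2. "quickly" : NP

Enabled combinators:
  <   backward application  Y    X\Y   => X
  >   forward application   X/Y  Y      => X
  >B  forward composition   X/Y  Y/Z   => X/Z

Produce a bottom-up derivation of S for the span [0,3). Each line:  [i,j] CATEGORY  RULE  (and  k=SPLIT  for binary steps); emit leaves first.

[0,1] S  lex  "this"
[1,2] (S/NP)\S  lex  "which"
[0,2] S/NP  <  k=1
[2,3] NP  lex  "quickly"
[0,3] S  >  k=2

[0,3] S   >
  [0,2] S/NP   <
    [0,1] "this" : S
    [1,2] "which" : (S/NP)\S
  [2,3] "quickly" : NP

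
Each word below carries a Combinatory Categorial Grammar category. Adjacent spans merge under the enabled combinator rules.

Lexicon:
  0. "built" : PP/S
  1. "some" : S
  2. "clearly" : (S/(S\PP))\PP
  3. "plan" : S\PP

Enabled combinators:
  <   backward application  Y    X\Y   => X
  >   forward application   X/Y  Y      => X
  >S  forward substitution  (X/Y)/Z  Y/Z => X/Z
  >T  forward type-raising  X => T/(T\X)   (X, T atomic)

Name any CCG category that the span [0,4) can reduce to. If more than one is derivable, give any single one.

S

[0,4] S   >
  [0,3] S/(S\PP)   <
    [0,2] PP   >
      [0,1] "built" : PP/S
      [1,2] "some" : S
    [2,3] "clearly" : (S/(S\PP))\PP
  [3,4] "plan" : S\PP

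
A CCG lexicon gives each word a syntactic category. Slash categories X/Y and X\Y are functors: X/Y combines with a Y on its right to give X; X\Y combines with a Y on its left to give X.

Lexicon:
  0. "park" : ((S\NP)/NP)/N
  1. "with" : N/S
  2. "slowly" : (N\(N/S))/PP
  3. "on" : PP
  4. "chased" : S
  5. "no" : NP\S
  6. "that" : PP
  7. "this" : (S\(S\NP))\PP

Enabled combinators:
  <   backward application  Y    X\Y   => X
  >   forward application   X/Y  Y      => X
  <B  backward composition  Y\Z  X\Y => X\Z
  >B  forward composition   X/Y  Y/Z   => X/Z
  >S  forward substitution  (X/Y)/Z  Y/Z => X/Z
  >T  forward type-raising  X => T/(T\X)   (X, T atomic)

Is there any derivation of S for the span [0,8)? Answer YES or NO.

[0,8] S   <
  [0,6] S\NP   >
    [0,4] (S\NP)/NP   >
      [0,1] "park" : ((S\NP)/NP)/N
      [1,4] N   <
        [1,2] "with" : N/S
        [2,4] N\(N/S)   >
          [2,3] "slowly" : (N\(N/S))/PP
          [3,4] "on" : PP
    [4,6] NP   <
      [4,5] "chased" : S
      [5,6] "no" : NP\S
  [6,8] S\(S\NP)   <
    [6,7] "that" : PP
    [7,8] "this" : (S\(S\NP))\PP

YES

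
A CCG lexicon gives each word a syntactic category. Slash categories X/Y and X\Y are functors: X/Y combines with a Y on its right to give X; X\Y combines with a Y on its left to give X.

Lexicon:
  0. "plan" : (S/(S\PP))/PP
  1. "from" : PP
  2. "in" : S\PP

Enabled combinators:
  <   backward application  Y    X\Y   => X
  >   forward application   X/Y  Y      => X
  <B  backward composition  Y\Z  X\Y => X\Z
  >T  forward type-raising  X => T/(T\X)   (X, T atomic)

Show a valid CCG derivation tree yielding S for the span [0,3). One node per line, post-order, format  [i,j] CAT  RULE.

[0,3] S   >
  [0,2] S/(S\PP)   >
    [0,1] "plan" : (S/(S\PP))/PP
    [1,2] "from" : PP
  [2,3] "in" : S\PP

[0,1] (S/(S\PP))/PP  lex  "plan"
[1,2] PP  lex  "from"
[0,2] S/(S\PP)  >  k=1
[2,3] S\PP  lex  "in"
[0,3] S  >  k=2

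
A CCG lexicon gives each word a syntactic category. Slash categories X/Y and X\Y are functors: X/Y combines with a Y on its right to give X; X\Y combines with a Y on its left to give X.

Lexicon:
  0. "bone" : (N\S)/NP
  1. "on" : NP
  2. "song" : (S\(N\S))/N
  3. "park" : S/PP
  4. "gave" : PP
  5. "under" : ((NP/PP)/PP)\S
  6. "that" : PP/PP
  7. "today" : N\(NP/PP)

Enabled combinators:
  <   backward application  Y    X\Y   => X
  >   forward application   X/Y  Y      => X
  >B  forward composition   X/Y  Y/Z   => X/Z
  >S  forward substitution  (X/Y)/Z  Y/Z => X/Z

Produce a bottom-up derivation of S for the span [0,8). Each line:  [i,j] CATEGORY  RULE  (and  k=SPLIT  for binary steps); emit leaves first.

[0,8] S   <
  [0,2] N\S   >
    [0,1] "bone" : (N\S)/NP
    [1,2] "on" : NP
  [2,8] S\(N\S)   >
    [2,3] "song" : (S\(N\S))/N
    [3,8] N   <
      [3,7] NP/PP   >S
        [3,6] (NP/PP)/PP   <
          [3,5] S   >
            [3,4] "park" : S/PP
            [4,5] "gave" : PP
          [5,6] "under" : ((NP/PP)/PP)\S
        [6,7] "that" : PP/PP
      [7,8] "today" : N\(NP/PP)

[0,1] (N\S)/NP  lex  "bone"
[1,2] NP  lex  "on"
[0,2] N\S  >  k=1
[2,3] (S\(N\S))/N  lex  "song"
[3,4] S/PP  lex  "park"
[4,5] PP  lex  "gave"
[3,5] S  >  k=4
[5,6] ((NP/PP)/PP)\S  lex  "under"
[3,6] (NP/PP)/PP  <  k=5
[6,7] PP/PP  lex  "that"
[3,7] NP/PP  >S  k=6
[7,8] N\(NP/PP)  lex  "today"
[3,8] N  <  k=7
[2,8] S\(N\S)  >  k=3
[0,8] S  <  k=2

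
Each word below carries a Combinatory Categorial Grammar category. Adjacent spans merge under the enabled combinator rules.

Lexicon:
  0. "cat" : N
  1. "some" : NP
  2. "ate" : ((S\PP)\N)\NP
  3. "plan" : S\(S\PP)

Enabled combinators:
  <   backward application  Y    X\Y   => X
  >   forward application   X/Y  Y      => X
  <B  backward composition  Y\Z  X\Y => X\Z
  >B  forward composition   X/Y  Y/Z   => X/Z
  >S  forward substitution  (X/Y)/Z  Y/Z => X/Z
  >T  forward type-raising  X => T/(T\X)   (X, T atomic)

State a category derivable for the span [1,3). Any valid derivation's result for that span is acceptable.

(S\PP)\N

[0,4] S   <
  [0,3] S\PP   <
    [0,1] "cat" : N
    [1,3] (S\PP)\N   <
      [1,2] "some" : NP
      [2,3] "ate" : ((S\PP)\N)\NP
  [3,4] "plan" : S\(S\PP)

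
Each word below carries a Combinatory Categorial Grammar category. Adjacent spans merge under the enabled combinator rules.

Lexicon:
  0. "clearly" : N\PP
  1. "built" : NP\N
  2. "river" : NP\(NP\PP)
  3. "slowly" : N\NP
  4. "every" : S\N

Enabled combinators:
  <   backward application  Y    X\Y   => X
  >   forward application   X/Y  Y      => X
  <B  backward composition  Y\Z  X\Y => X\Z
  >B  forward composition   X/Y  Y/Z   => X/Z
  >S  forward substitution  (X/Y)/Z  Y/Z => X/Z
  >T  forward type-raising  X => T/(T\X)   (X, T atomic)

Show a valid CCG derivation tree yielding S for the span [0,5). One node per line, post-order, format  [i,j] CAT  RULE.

[0,1] N\PP  lex  "clearly"
[1,2] NP\N  lex  "built"
[0,2] NP\PP  <B  k=1
[2,3] NP\(NP\PP)  lex  "river"
[0,3] NP  <  k=2
[3,4] N\NP  lex  "slowly"
[4,5] S\N  lex  "every"
[3,5] S\NP  <B  k=4
[0,5] S  <  k=3

[0,5] S   <
  [0,3] NP   <
    [0,2] NP\PP   <B
      [0,1] "clearly" : N\PP
      [1,2] "built" : NP\N
    [2,3] "river" : NP\(NP\PP)
  [3,5] S\NP   <B
    [3,4] "slowly" : N\NP
    [4,5] "every" : S\N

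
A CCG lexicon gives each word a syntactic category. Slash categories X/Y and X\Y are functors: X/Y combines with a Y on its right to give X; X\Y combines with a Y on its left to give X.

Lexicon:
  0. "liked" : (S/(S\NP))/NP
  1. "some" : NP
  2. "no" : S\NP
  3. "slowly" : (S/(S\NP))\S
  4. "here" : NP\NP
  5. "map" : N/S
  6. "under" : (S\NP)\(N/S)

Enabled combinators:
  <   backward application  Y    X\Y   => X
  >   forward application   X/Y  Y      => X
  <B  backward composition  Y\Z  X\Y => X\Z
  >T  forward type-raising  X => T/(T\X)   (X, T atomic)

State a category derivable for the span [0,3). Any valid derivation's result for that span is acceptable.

S

[0,7] S   >
  [0,4] S/(S\NP)   <
    [0,3] S   >
      [0,2] S/(S\NP)   >
        [0,1] "liked" : (S/(S\NP))/NP
        [1,2] "some" : NP
      [2,3] "no" : S\NP
    [3,4] "slowly" : (S/(S\NP))\S
  [4,7] S\NP   <B
    [4,5] "here" : NP\NP
    [5,7] S\NP   <
      [5,6] "map" : N/S
      [6,7] "under" : (S\NP)\(N/S)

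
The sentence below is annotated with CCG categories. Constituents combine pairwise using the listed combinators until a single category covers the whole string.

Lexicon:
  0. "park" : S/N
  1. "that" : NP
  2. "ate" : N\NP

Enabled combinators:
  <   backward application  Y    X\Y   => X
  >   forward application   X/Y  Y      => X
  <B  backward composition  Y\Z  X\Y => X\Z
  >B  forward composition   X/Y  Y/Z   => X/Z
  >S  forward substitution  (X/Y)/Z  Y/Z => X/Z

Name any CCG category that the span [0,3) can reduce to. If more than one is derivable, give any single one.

S

[0,3] S   >
  [0,1] "park" : S/N
  [1,3] N   <
    [1,2] "that" : NP
    [2,3] "ate" : N\NP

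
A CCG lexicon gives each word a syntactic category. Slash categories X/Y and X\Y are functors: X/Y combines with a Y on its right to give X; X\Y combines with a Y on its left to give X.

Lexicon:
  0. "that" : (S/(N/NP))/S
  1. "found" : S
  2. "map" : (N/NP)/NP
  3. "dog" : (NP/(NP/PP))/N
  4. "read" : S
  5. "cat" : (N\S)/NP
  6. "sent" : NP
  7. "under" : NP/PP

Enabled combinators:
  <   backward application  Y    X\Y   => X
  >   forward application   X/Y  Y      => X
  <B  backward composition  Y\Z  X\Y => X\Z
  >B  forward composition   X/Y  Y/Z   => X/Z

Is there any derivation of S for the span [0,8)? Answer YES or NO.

[0,8] S   >
  [0,2] S/(N/NP)   >
    [0,1] "that" : (S/(N/NP))/S
    [1,2] "found" : S
  [2,8] N/NP   >
    [2,3] "map" : (N/NP)/NP
    [3,8] NP   >
      [3,7] NP/(NP/PP)   >
        [3,4] "dog" : (NP/(NP/PP))/N
        [4,7] N   <
          [4,5] "read" : S
          [5,7] N\S   >
            [5,6] "cat" : (N\S)/NP
            [6,7] "sent" : NP
      [7,8] "under" : NP/PP

YES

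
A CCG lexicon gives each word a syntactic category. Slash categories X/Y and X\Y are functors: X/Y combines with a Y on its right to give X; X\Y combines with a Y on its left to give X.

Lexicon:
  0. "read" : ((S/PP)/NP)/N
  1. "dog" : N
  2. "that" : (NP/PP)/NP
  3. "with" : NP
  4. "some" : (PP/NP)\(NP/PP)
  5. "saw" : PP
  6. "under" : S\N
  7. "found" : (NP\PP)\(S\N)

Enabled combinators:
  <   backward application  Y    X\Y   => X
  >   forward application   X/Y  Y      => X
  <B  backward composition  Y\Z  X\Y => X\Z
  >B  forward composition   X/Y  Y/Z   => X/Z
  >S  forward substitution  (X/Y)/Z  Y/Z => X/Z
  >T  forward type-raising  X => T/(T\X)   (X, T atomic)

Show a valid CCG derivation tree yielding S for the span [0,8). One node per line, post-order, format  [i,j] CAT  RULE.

[0,1] ((S/PP)/NP)/N  lex  "read"
[1,2] N  lex  "dog"
[0,2] (S/PP)/NP  >  k=1
[2,3] (NP/PP)/NP  lex  "that"
[3,4] NP  lex  "with"
[2,4] NP/PP  >  k=3
[4,5] (PP/NP)\(NP/PP)  lex  "some"
[2,5] PP/NP  <  k=4
[0,5] S/NP  >S  k=2
[5,6] PP  lex  "saw"
[5,6] NP/(NP\PP)  >T
[6,7] S\N  lex  "under"
[7,8] (NP\PP)\(S\N)  lex  "found"
[6,8] NP\PP  <  k=7
[5,8] NP  >  k=6
[0,8] S  >  k=5

[0,8] S   >
  [0,5] S/NP   >S
    [0,2] (S/PP)/NP   >
      [0,1] "read" : ((S/PP)/NP)/N
      [1,2] "dog" : N
    [2,5] PP/NP   <
      [2,4] NP/PP   >
        [2,3] "that" : (NP/PP)/NP
        [3,4] "with" : NP
      [4,5] "some" : (PP/NP)\(NP/PP)
  [5,8] NP   >
    [5,6] NP/(NP\PP)   >T
      [5,6] "saw" : PP
    [6,8] NP\PP   <
      [6,7] "under" : S\N
      [7,8] "found" : (NP\PP)\(S\N)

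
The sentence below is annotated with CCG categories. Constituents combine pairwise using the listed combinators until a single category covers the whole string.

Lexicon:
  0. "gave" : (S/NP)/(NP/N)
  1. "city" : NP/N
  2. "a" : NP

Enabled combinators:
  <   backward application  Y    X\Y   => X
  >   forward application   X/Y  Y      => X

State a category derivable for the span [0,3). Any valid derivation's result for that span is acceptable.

S

[0,3] S   >
  [0,2] S/NP   >
    [0,1] "gave" : (S/NP)/(NP/N)
    [1,2] "city" : NP/N
  [2,3] "a" : NP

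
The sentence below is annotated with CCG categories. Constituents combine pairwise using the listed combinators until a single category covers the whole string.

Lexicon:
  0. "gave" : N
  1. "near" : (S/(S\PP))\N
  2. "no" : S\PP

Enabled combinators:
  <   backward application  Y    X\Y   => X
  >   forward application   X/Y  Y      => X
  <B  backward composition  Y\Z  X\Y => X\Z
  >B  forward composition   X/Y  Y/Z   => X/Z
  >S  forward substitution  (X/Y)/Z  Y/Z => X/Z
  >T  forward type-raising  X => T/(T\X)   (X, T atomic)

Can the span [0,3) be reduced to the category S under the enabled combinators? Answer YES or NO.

YES

[0,3] S   >
  [0,2] S/(S\PP)   <
    [0,1] "gave" : N
    [1,2] "near" : (S/(S\PP))\N
  [2,3] "no" : S\PP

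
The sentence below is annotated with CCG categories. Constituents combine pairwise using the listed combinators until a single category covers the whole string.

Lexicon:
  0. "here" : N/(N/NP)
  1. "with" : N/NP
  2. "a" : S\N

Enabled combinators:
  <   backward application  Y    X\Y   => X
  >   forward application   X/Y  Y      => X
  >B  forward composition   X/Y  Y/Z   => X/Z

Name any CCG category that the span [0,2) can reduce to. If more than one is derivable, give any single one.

[0,3] S   <
  [0,2] N   >
    [0,1] "here" : N/(N/NP)
    [1,2] "with" : N/NP
  [2,3] "a" : S\N

N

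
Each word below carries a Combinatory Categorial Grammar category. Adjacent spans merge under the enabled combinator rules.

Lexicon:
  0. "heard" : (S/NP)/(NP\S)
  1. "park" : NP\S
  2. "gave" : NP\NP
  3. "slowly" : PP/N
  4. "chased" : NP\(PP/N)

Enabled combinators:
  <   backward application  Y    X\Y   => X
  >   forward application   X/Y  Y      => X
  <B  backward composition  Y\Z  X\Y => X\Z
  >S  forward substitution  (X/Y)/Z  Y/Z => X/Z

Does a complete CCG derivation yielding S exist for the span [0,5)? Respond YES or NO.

[0,5] S   >
  [0,3] S/NP   >
    [0,1] "heard" : (S/NP)/(NP\S)
    [1,3] NP\S   <B
      [1,2] "park" : NP\S
      [2,3] "gave" : NP\NP
  [3,5] NP   <
    [3,4] "slowly" : PP/N
    [4,5] "chased" : NP\(PP/N)

YES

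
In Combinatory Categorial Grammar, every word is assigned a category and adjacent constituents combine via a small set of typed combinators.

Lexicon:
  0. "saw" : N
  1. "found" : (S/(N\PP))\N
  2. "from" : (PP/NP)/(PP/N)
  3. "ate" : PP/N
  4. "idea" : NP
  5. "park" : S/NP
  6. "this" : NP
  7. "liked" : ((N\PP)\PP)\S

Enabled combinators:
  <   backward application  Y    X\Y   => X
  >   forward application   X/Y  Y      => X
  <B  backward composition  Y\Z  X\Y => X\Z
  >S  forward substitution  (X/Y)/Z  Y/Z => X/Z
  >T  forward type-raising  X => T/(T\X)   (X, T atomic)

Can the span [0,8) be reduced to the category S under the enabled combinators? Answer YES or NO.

YES

[0,8] S   >
  [0,2] S/(N\PP)   <
    [0,1] "saw" : N
    [1,2] "found" : (S/(N\PP))\N
  [2,8] N\PP   <
    [2,5] PP   >
      [2,4] PP/NP   >
        [2,3] "from" : (PP/NP)/(PP/N)
        [3,4] "ate" : PP/N
      [4,5] "idea" : NP
    [5,8] (N\PP)\PP   <
      [5,7] S   >
        [5,6] "park" : S/NP
        [6,7] "this" : NP
      [7,8] "liked" : ((N\PP)\PP)\S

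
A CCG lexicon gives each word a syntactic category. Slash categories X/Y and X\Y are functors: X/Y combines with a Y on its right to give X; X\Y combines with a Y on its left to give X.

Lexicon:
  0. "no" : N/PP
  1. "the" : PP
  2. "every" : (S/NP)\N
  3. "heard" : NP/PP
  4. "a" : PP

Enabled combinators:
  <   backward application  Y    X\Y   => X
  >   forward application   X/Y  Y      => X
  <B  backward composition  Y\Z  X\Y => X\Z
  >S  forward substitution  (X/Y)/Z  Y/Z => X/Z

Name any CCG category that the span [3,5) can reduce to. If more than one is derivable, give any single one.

NP

[0,5] S   >
  [0,3] S/NP   <
    [0,2] N   >
      [0,1] "no" : N/PP
      [1,2] "the" : PP
    [2,3] "every" : (S/NP)\N
  [3,5] NP   >
    [3,4] "heard" : NP/PP
    [4,5] "a" : PP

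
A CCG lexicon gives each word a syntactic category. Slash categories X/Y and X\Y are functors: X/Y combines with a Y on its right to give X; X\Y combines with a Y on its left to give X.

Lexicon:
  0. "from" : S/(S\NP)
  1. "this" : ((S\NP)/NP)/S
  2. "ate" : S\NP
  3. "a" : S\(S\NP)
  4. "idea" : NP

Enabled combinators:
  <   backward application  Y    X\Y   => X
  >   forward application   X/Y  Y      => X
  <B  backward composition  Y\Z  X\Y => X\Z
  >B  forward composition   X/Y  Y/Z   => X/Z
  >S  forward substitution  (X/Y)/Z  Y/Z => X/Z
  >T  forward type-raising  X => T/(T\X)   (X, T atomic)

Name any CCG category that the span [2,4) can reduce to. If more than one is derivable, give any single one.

S

[0,5] S   >
  [0,1] "from" : S/(S\NP)
  [1,5] S\NP   >
    [1,4] (S\NP)/NP   >
      [1,2] "this" : ((S\NP)/NP)/S
      [2,4] S   <
        [2,3] "ate" : S\NP
        [3,4] "a" : S\(S\NP)
    [4,5] "idea" : NP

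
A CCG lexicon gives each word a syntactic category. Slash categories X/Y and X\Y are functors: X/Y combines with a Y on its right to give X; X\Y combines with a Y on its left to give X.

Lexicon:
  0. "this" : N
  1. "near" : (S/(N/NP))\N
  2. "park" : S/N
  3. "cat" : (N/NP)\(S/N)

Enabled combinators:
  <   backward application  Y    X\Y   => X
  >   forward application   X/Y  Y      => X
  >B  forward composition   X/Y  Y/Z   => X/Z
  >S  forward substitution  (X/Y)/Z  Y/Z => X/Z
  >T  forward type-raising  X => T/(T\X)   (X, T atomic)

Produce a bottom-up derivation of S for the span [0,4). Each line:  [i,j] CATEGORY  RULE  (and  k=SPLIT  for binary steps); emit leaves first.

[0,4] S   >
  [0,2] S/(N/NP)   <
    [0,1] "this" : N
    [1,2] "near" : (S/(N/NP))\N
  [2,4] N/NP   <
    [2,3] "park" : S/N
    [3,4] "cat" : (N/NP)\(S/N)

[0,1] N  lex  "this"
[1,2] (S/(N/NP))\N  lex  "near"
[0,2] S/(N/NP)  <  k=1
[2,3] S/N  lex  "park"
[3,4] (N/NP)\(S/N)  lex  "cat"
[2,4] N/NP  <  k=3
[0,4] S  >  k=2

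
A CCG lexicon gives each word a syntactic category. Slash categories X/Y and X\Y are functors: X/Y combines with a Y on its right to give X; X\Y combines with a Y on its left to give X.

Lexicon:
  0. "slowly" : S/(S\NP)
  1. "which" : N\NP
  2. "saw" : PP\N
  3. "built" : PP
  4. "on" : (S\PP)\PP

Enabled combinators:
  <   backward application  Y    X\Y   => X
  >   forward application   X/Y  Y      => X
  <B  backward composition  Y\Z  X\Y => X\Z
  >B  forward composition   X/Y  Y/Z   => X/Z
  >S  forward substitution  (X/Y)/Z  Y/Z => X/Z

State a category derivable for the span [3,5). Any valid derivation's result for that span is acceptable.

[0,5] S   >
  [0,1] "slowly" : S/(S\NP)
  [1,5] S\NP   <B
    [1,3] PP\NP   <B
      [1,2] "which" : N\NP
      [2,3] "saw" : PP\N
    [3,5] S\PP   <
      [3,4] "built" : PP
      [4,5] "on" : (S\PP)\PP

S\PP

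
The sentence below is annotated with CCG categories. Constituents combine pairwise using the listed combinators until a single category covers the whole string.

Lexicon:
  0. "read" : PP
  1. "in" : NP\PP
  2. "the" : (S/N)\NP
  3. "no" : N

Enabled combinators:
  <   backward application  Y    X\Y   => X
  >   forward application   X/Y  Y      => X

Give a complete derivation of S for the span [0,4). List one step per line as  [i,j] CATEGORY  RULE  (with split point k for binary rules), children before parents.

[0,1] PP  lex  "read"
[1,2] NP\PP  lex  "in"
[0,2] NP  <  k=1
[2,3] (S/N)\NP  lex  "the"
[0,3] S/N  <  k=2
[3,4] N  lex  "no"
[0,4] S  >  k=3

[0,4] S   >
  [0,3] S/N   <
    [0,2] NP   <
      [0,1] "read" : PP
      [1,2] "in" : NP\PP
    [2,3] "the" : (S/N)\NP
  [3,4] "no" : N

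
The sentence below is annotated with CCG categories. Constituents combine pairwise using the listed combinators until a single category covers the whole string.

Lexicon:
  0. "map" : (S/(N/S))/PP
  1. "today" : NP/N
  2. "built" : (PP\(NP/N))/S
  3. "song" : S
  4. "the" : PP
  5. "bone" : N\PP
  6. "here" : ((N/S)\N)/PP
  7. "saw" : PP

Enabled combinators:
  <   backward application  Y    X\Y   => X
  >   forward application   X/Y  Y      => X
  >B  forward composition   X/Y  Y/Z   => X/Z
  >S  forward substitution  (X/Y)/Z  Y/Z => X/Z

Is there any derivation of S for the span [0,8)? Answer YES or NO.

[0,8] S   >
  [0,4] S/(N/S)   >
    [0,1] "map" : (S/(N/S))/PP
    [1,4] PP   <
      [1,2] "today" : NP/N
      [2,4] PP\(NP/N)   >
        [2,3] "built" : (PP\(NP/N))/S
        [3,4] "song" : S
  [4,8] N/S   <
    [4,6] N   <
      [4,5] "the" : PP
      [5,6] "bone" : N\PP
    [6,8] (N/S)\N   >
      [6,7] "here" : ((N/S)\N)/PP
      [7,8] "saw" : PP

YES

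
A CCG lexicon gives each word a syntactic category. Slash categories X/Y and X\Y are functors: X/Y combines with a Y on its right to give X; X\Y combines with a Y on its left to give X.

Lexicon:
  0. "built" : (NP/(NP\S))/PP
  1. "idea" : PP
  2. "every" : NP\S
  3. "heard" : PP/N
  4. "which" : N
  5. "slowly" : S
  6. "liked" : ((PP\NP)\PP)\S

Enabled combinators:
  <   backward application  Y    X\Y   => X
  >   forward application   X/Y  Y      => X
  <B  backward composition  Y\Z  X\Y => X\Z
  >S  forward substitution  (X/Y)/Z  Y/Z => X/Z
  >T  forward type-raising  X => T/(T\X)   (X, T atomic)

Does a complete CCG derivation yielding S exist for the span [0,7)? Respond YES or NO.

NO

(NP/(NP\S))/PP PP NP\S PP/N N S ((PP\NP)\PP)\S
CKY chart[0,7] = {N/(N\PP), NP/(NP\PP), PP, PP/(PP\PP), S/(S\PP)}; S ∉ chart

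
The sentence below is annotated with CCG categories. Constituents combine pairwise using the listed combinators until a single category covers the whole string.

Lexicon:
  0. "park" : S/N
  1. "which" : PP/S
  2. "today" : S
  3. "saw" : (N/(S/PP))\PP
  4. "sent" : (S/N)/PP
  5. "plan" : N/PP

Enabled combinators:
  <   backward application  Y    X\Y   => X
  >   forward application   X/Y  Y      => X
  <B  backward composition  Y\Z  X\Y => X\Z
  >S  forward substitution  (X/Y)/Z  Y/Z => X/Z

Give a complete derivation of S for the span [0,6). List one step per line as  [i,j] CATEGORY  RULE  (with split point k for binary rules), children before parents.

[0,6] S   >
  [0,1] "park" : S/N
  [1,6] N   >
    [1,4] N/(S/PP)   <
      [1,3] PP   >
        [1,2] "which" : PP/S
        [2,3] "today" : S
      [3,4] "saw" : (N/(S/PP))\PP
    [4,6] S/PP   >S
      [4,5] "sent" : (S/N)/PP
      [5,6] "plan" : N/PP

[0,1] S/N  lex  "park"
[1,2] PP/S  lex  "which"
[2,3] S  lex  "today"
[1,3] PP  >  k=2
[3,4] (N/(S/PP))\PP  lex  "saw"
[1,4] N/(S/PP)  <  k=3
[4,5] (S/N)/PP  lex  "sent"
[5,6] N/PP  lex  "plan"
[4,6] S/PP  >S  k=5
[1,6] N  >  k=4
[0,6] S  >  k=1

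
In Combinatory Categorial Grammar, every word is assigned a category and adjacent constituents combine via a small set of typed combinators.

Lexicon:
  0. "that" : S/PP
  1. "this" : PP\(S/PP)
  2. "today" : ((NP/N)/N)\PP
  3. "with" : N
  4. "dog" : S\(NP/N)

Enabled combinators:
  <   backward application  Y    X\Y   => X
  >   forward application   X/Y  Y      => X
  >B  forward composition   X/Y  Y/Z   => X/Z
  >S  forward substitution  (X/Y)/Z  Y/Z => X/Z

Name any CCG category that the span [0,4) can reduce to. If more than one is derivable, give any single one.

NP/N

[0,5] S   <
  [0,4] NP/N   >
    [0,3] (NP/N)/N   <
      [0,2] PP   <
        [0,1] "that" : S/PP
        [1,2] "this" : PP\(S/PP)
      [2,3] "today" : ((NP/N)/N)\PP
    [3,4] "with" : N
  [4,5] "dog" : S\(NP/N)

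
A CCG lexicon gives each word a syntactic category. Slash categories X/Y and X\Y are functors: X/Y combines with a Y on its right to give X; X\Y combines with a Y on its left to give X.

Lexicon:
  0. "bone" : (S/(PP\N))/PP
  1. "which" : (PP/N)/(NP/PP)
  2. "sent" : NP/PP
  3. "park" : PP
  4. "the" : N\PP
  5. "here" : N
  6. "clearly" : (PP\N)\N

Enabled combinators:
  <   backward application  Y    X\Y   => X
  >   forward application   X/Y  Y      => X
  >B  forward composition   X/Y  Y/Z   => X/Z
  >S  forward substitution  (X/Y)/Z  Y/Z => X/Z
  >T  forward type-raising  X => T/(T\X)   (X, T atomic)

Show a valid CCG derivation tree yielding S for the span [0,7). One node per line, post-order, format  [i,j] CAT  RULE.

[0,1] (S/(PP\N))/PP  lex  "bone"
[1,2] (PP/N)/(NP/PP)  lex  "which"
[2,3] NP/PP  lex  "sent"
[1,3] PP/N  >  k=2
[3,4] PP  lex  "park"
[3,4] N/(N\PP)  >T
[4,5] N\PP  lex  "the"
[3,5] N  >  k=4
[1,5] PP  >  k=3
[0,5] S/(PP\N)  >  k=1
[5,6] N  lex  "here"
[6,7] (PP\N)\N  lex  "clearly"
[5,7] PP\N  <  k=6
[0,7] S  >  k=5

[0,7] S   >
  [0,5] S/(PP\N)   >
    [0,1] "bone" : (S/(PP\N))/PP
    [1,5] PP   >
      [1,3] PP/N   >
        [1,2] "which" : (PP/N)/(NP/PP)
        [2,3] "sent" : NP/PP
      [3,5] N   >
        [3,4] N/(N\PP)   >T
          [3,4] "park" : PP
        [4,5] "the" : N\PP
  [5,7] PP\N   <
    [5,6] "here" : N
    [6,7] "clearly" : (PP\N)\N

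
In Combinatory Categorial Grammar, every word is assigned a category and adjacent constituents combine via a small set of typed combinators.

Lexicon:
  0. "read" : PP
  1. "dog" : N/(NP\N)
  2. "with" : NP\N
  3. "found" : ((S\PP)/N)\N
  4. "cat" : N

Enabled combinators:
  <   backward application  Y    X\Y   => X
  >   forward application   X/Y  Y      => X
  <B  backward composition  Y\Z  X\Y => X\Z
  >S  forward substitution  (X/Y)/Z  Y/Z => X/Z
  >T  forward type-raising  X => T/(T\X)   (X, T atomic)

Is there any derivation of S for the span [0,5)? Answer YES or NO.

[0,5] S   <
  [0,1] "read" : PP
  [1,5] S\PP   >
    [1,4] (S\PP)/N   <
      [1,3] N   >
        [1,2] "dog" : N/(NP\N)
        [2,3] "with" : NP\N
      [3,4] "found" : ((S\PP)/N)\N
    [4,5] "cat" : N

YES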